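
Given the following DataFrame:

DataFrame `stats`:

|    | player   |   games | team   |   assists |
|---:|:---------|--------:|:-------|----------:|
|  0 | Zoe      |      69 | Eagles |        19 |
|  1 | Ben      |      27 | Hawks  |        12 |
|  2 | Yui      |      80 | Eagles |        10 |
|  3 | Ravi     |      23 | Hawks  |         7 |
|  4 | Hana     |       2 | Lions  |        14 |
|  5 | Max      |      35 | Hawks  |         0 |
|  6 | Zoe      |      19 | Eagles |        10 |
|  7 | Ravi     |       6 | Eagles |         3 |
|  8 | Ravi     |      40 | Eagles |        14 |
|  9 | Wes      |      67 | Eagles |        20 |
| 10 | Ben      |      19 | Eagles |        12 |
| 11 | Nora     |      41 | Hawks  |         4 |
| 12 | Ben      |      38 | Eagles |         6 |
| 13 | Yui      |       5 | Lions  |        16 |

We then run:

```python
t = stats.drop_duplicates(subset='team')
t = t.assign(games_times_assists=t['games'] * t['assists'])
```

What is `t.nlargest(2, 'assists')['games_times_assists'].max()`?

drop duplicate team (keep=first):
  player  games    team  assists
0    Zoe     69  Eagles       19
1    Ben     27   Hawks       12
4   Hana      2   Lions       14
add column games_times_assists = t['games'] * t['assists']:
  player  games    team  assists  games_times_assists
0    Zoe     69  Eagles       19                 1311
1    Ben     27   Hawks       12                  324
4   Hana      2   Lions       14                   28
take 2 rows with largest assists:
  player  games    team  assists  games_times_assists
0    Zoe     69  Eagles       19                 1311
4   Hana      2   Lions       14                   28
max of column 'games_times_assists' → 1311

1311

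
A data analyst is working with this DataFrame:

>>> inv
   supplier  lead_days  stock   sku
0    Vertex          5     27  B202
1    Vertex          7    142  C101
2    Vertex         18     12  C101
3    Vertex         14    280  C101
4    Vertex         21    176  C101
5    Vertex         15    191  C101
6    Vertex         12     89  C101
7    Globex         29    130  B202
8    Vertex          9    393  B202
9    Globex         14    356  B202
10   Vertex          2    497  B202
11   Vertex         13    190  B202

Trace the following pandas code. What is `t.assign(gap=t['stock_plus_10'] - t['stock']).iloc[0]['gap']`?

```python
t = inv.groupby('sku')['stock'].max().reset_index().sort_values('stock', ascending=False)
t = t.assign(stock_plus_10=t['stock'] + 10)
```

10

group by sku, max of stock:
sku
B202    497
C101    280
Name: stock, dtype: int64
reset_index():
    sku  stock
0  B202    497
1  C101    280
sort by stock descending:
    sku  stock
0  B202    497
1  C101    280
add column stock_plus_10 = t['stock'] + 10:
    sku  stock  stock_plus_10
0  B202    497            507
1  C101    280            290
add column gap = t['stock_plus_10'] - t['stock']:
    sku  stock  stock_plus_10  gap
0  B202    497            507   10
1  C101    280            290   10
Then the value at position 0, column 'gap': 10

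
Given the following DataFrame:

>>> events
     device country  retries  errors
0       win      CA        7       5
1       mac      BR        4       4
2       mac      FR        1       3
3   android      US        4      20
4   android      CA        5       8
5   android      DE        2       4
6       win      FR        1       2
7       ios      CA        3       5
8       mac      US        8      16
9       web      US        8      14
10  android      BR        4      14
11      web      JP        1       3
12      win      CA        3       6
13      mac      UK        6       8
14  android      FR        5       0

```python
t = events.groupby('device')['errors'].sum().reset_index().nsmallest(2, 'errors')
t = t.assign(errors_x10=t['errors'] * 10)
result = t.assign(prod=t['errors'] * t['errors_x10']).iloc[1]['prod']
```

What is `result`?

1690

group by device, sum of errors:
device
android    46
ios         5
mac        31
web        17
win        13
Name: errors, dtype: int64
reset_index():
    device  errors
0  android      46
1      ios       5
2      mac      31
3      web      17
4      win      13
take 2 rows with smallest errors:
  device  errors
1    ios       5
4    win      13
add column errors_x10 = t['errors'] * 10:
  device  errors  errors_x10
1    ios       5          50
4    win      13         130
add column prod = t['errors'] * t['errors_x10']:
  device  errors  errors_x10  prod
1    ios       5          50   250
4    win      13         130  1690
value at position 1, column 'prod' → 1690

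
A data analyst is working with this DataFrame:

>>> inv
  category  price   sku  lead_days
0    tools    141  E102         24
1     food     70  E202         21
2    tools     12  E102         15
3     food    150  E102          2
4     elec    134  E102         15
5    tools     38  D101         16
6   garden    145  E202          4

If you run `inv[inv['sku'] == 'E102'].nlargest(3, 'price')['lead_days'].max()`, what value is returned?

24

filter rows where sku == 'E102':
  category  price   sku  lead_days
0    tools    141  E102         24
2    tools     12  E102         15
3     food    150  E102          2
4     elec    134  E102         15
take 3 rows with largest price:
  category  price   sku  lead_days
3     food    150  E102          2
0    tools    141  E102         24
4     elec    134  E102         15
max of column 'lead_days' → 24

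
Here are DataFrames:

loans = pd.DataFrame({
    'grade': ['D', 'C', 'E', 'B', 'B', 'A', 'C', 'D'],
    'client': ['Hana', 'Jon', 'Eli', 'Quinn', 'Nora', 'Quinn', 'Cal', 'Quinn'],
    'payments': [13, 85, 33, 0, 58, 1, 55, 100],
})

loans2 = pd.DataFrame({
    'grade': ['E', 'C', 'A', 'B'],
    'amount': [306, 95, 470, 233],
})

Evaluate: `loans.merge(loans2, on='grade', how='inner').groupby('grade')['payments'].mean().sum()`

merge on 'grade' (how='inner') → 6 rows:
  grade client  payments  amount
0     C    Jon        85      95
1     E    Eli        33     306
2     B  Quinn         0     233
3     B   Nora        58     233
4     A  Quinn         1     470
5     C    Cal        55      95
group by grade, mean of payments:
grade
A     1.0
B    29.0
C    70.0
E    33.0
Name: payments, dtype: float64
Taking the sum of the resulting series gives 133.0.

133.0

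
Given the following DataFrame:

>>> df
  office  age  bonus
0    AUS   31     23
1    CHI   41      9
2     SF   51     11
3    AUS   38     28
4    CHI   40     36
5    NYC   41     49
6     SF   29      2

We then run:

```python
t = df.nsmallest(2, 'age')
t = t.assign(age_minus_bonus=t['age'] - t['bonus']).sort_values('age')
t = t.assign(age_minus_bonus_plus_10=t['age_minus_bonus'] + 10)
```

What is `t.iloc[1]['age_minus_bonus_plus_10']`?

18

take 2 rows with smallest age:
  office  age  bonus
6     SF   29      2
0    AUS   31     23
add column age_minus_bonus = t['age'] - t['bonus']:
  office  age  bonus  age_minus_bonus
6     SF   29      2               27
0    AUS   31     23                8
sort by age:
  office  age  bonus  age_minus_bonus
6     SF   29      2               27
0    AUS   31     23                8
add column age_minus_bonus_plus_10 = t['age_minus_bonus'] + 10:
  office  age  bonus  age_minus_bonus  age_minus_bonus_plus_10
6     SF   29      2               27                       37
0    AUS   31     23                8                       18
Finally, value at position 1, column 'age_minus_bonus_plus_10' = 18.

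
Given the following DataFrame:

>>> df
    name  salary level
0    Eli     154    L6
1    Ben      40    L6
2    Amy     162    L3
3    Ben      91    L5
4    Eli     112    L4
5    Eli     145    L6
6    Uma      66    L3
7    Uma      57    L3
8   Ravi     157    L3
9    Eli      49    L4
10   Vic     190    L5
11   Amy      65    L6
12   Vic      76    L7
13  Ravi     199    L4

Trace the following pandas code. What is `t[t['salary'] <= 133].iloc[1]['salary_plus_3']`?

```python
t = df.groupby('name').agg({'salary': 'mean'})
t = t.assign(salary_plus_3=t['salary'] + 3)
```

group by name, mean of salary:
      salary
name        
Amy    113.5
Ben     65.5
Eli    115.0
Ravi   178.0
Uma     61.5
Vic    133.0
add column salary_plus_3 = t['salary'] + 3:
      salary  salary_plus_3
name                       
Amy    113.5          116.5
Ben     65.5           68.5
Eli    115.0          118.0
Ravi   178.0          181.0
Uma     61.5           64.5
Vic    133.0          136.0
filter rows where salary <= 133:
      salary  salary_plus_3
name                       
Amy    113.5          116.5
Ben     65.5           68.5
Eli    115.0          118.0
Uma     61.5           64.5
Vic    133.0          136.0

68.5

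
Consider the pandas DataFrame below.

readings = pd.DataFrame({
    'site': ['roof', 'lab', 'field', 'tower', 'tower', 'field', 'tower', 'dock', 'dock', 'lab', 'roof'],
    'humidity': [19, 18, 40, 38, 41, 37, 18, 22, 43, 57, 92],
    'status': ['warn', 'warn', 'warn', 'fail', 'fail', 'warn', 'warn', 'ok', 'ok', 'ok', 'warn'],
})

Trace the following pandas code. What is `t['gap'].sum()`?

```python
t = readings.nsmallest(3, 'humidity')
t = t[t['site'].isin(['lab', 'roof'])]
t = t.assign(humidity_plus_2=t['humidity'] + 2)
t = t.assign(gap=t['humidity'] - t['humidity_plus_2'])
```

-4

take 3 rows with smallest humidity:
    site  humidity status
1    lab        18   warn
6  tower        18   warn
0   roof        19   warn
filter rows where site in ['lab', 'roof']:
   site  humidity status
1   lab        18   warn
0  roof        19   warn
add column humidity_plus_2 = t['humidity'] + 2:
   site  humidity status  humidity_plus_2
1   lab        18   warn               20
0  roof        19   warn               21
add column gap = t['humidity'] - t['humidity_plus_2']:
   site  humidity status  humidity_plus_2  gap
1   lab        18   warn               20   -2
0  roof        19   warn               21   -2
Hence -4.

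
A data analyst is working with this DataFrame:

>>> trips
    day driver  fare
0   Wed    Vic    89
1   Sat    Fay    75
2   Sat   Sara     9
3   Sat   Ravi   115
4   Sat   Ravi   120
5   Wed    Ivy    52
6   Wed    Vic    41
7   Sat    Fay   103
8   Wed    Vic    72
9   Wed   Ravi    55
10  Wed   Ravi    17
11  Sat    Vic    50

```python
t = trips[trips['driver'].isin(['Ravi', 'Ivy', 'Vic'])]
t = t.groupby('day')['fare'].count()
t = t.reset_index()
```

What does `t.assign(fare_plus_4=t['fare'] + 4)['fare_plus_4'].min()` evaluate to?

filter rows where driver in ['Ravi', 'Ivy', 'Vic']:
    day driver  fare
0   Wed    Vic    89
3   Sat   Ravi   115
4   Sat   Ravi   120
5   Wed    Ivy    52
6   Wed    Vic    41
8   Wed    Vic    72
9   Wed   Ravi    55
10  Wed   Ravi    17
11  Sat    Vic    50
group by day, count of fare:
day
Sat    3
Wed    6
Name: fare, dtype: int64
reset_index():
   day  fare
0  Sat     3
1  Wed     6
add column fare_plus_4 = t['fare'] + 4:
   day  fare  fare_plus_4
0  Sat     3            7
1  Wed     6           10

7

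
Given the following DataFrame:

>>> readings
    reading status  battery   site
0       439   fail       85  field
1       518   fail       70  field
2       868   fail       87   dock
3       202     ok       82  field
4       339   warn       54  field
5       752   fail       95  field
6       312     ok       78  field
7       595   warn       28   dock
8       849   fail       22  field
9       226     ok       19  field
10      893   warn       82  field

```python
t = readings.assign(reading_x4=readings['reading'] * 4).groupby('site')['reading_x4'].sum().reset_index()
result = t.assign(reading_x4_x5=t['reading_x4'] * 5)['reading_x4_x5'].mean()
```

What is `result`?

59930.0

add column reading_x4 = readings['reading'] * 4:
    reading status  battery   site  reading_x4
0       439   fail       85  field        1756
1       518   fail       70  field        2072
2       868   fail       87   dock        3472
3       202     ok       82  field         808
4       339   warn       54  field        1356
5       752   fail       95  field        3008
6       312     ok       78  field        1248
7       595   warn       28   dock        2380
8       849   fail       22  field        3396
9       226     ok       19  field         904
10      893   warn       82  field        3572
group by site, sum of reading_x4:
site
dock      5852
field    18120
Name: reading_x4, dtype: int64
reset_index():
    site  reading_x4
0   dock        5852
1  field       18120
add column reading_x4_x5 = t['reading_x4'] * 5:
    site  reading_x4  reading_x4_x5
0   dock        5852          29260
1  field       18120          90600
mean of column 'reading_x4_x5' → 59930.0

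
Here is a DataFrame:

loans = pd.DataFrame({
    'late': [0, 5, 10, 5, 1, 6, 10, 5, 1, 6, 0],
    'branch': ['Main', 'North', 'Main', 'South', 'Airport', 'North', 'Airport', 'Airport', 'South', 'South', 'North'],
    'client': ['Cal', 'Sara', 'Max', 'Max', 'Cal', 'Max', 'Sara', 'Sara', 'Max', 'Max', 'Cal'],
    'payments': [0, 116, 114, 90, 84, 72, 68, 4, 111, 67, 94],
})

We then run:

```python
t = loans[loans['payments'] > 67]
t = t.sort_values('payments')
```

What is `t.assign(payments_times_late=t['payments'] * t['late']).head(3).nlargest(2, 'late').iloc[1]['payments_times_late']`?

filter rows where payments > 67:
    late   branch client  payments
1      5    North   Sara       116
2     10     Main    Max       114
3      5    South    Max        90
4      1  Airport    Cal        84
5      6    North    Max        72
6     10  Airport   Sara        68
8      1    South    Max       111
10     0    North    Cal        94
sort by payments:
    late   branch client  payments
6     10  Airport   Sara        68
5      6    North    Max        72
4      1  Airport    Cal        84
3      5    South    Max        90
10     0    North    Cal        94
8      1    South    Max       111
2     10     Main    Max       114
1      5    North   Sara       116
add column payments_times_late = t['payments'] * t['late']:
    late   branch client  payments  payments_times_late
6     10  Airport   Sara        68                  680
5      6    North    Max        72                  432
4      1  Airport    Cal        84                   84
3      5    South    Max        90                  450
10     0    North    Cal        94                    0
8      1    South    Max       111                  111
2     10     Main    Max       114                 1140
1      5    North   Sara       116                  580
take first 3 rows:
   late   branch client  payments  payments_times_late
6    10  Airport   Sara        68                  680
5     6    North    Max        72                  432
4     1  Airport    Cal        84                   84
take 2 rows with largest late:
   late   branch client  payments  payments_times_late
6    10  Airport   Sara        68                  680
5     6    North    Max        72                  432
Then the value at position 1, column 'payments_times_late': 432

432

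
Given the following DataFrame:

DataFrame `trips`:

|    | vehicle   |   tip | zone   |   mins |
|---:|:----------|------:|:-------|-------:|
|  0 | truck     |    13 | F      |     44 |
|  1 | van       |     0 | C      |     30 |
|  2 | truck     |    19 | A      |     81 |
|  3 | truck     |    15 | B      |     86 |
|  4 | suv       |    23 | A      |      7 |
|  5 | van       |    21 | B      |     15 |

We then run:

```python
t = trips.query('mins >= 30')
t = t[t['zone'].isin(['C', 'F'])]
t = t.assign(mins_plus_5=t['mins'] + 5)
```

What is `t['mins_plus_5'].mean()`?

42.0

filter rows where mins >= 30:
  vehicle  tip zone  mins
0   truck   13    F    44
1     van    0    C    30
2   truck   19    A    81
3   truck   15    B    86
filter rows where zone in ['C', 'F']:
  vehicle  tip zone  mins
0   truck   13    F    44
1     van    0    C    30
add column mins_plus_5 = t['mins'] + 5:
  vehicle  tip zone  mins  mins_plus_5
0   truck   13    F    44           49
1     van    0    C    30           35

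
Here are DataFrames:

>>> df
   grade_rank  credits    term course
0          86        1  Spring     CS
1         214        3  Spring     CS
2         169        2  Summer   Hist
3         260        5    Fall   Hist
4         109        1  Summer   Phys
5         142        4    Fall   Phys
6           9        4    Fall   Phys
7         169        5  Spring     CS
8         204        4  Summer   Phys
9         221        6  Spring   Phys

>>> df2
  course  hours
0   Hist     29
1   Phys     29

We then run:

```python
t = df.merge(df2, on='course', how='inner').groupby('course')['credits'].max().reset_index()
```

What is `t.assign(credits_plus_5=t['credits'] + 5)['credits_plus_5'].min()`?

10

merge on 'course' (how='inner') → 7 rows:
   grade_rank  credits    term course  hours
0         169        2  Summer   Hist     29
1         260        5    Fall   Hist     29
2         109        1  Summer   Phys     29
3         142        4    Fall   Phys     29
4           9        4    Fall   Phys     29
5         204        4  Summer   Phys     29
6         221        6  Spring   Phys     29
group by course, max of credits:
course
Hist    5
Phys    6
Name: credits, dtype: int64
reset_index():
  course  credits
0   Hist        5
1   Phys        6
add column credits_plus_5 = t['credits'] + 5:
  course  credits  credits_plus_5
0   Hist        5              10
1   Phys        6              11
Hence 10.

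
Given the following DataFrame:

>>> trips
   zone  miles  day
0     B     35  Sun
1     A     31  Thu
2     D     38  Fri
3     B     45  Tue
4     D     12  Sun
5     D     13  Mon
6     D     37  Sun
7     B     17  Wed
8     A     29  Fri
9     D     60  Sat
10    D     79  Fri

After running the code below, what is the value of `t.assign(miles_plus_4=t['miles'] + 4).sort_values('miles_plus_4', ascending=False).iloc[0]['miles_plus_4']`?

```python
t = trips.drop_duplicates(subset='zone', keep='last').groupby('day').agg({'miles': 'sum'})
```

112

drop duplicate zone (keep=last):
   zone  miles  day
7     B     17  Wed
8     A     29  Fri
10    D     79  Fri
group by day, sum of miles:
     miles
day       
Fri    108
Wed     17
add column miles_plus_4 = t['miles'] + 4:
     miles  miles_plus_4
day                     
Fri    108           112
Wed     17            21
sort by miles_plus_4 descending:
     miles  miles_plus_4
day                     
Fri    108           112
Wed     17            21
The value at position 0, column 'miles_plus_4' is 112.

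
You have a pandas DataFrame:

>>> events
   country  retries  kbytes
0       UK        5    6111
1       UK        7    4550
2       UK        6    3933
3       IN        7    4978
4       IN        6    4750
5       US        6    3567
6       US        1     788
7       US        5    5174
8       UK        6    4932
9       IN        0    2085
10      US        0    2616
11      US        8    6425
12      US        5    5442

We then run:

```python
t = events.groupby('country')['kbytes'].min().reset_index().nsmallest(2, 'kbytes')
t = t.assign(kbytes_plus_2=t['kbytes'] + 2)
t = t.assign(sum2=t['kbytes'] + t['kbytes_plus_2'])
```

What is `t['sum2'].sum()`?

5750

group by country, min of kbytes:
country
IN    2085
UK    3933
US     788
Name: kbytes, dtype: int64
reset_index():
  country  kbytes
0      IN    2085
1      UK    3933
2      US     788
take 2 rows with smallest kbytes:
  country  kbytes
2      US     788
0      IN    2085
add column kbytes_plus_2 = t['kbytes'] + 2:
  country  kbytes  kbytes_plus_2
2      US     788            790
0      IN    2085           2087
add column sum2 = t['kbytes'] + t['kbytes_plus_2']:
  country  kbytes  kbytes_plus_2  sum2
2      US     788            790  1578
0      IN    2085           2087  4172
So sum() = 5750.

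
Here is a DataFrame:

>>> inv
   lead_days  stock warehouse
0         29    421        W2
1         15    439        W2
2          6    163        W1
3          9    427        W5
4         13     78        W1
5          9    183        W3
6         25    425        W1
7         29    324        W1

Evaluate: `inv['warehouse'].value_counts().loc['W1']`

4

value_counts of warehouse:
warehouse
W1    4
W2    2
W5    1
W3    1
Name: count, dtype: int64
The value at index 'W1' is 4.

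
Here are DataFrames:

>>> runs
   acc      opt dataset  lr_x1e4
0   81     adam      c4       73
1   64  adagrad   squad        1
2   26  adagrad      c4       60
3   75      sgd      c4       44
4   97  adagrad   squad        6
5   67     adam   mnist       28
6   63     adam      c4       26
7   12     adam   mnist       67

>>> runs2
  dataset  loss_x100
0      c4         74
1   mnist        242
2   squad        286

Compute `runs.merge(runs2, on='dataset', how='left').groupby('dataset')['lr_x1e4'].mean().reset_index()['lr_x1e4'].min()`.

3.5

merge on 'dataset' (how='left') → 8 rows:
   acc      opt dataset  lr_x1e4  loss_x100
0   81     adam      c4       73         74
1   64  adagrad   squad        1        286
2   26  adagrad      c4       60         74
3   75      sgd      c4       44         74
4   97  adagrad   squad        6        286
5   67     adam   mnist       28        242
6   63     adam      c4       26         74
7   12     adam   mnist       67        242
group by dataset, mean of lr_x1e4:
dataset
c4       50.75
mnist    47.50
squad     3.50
Name: lr_x1e4, dtype: float64
reset_index():
  dataset  lr_x1e4
0      c4    50.75
1   mnist    47.50
2   squad     3.50
So min() = 3.5.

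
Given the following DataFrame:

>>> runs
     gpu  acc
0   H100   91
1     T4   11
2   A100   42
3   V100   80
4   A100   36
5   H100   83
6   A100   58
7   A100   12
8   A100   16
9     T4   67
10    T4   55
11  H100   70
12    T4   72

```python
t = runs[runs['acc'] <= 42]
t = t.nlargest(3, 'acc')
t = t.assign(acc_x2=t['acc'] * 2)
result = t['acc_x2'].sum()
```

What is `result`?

188

filter rows where acc <= 42:
    gpu  acc
1    T4   11
2  A100   42
4  A100   36
7  A100   12
8  A100   16
take 3 rows with largest acc:
    gpu  acc
2  A100   42
4  A100   36
8  A100   16
add column acc_x2 = t['acc'] * 2:
    gpu  acc  acc_x2
2  A100   42      84
4  A100   36      72
8  A100   16      32
So sum() = 188.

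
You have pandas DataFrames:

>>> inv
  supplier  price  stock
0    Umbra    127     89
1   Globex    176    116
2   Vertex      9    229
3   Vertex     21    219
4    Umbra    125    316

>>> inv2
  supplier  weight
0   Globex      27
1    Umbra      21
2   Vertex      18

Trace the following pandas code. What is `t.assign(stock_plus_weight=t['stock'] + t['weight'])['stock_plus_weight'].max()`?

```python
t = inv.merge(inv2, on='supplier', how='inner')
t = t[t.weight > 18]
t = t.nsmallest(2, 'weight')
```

merge on 'supplier' (how='inner') → 5 rows:
  supplier  price  stock  weight
0    Umbra    127     89      21
1   Globex    176    116      27
2   Vertex      9    229      18
3   Vertex     21    219      18
4    Umbra    125    316      21
filter rows where weight > 18:
  supplier  price  stock  weight
0    Umbra    127     89      21
1   Globex    176    116      27
4    Umbra    125    316      21
take 2 rows with smallest weight:
  supplier  price  stock  weight
0    Umbra    127     89      21
4    Umbra    125    316      21
add column stock_plus_weight = t['stock'] + t['weight']:
  supplier  price  stock  weight  stock_plus_weight
0    Umbra    127     89      21                110
4    Umbra    125    316      21                337
The max of column 'stock_plus_weight' is 337.

337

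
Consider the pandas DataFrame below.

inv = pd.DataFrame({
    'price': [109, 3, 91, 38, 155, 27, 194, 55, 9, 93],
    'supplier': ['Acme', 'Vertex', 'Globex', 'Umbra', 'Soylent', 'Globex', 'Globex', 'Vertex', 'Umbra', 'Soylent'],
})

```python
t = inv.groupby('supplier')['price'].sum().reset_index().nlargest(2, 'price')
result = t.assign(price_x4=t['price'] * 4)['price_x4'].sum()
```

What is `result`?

group by supplier, sum of price:
supplier
Acme       109
Globex     312
Soylent    248
Umbra       47
Vertex      58
Name: price, dtype: int64
reset_index():
  supplier  price
0     Acme    109
1   Globex    312
2  Soylent    248
3    Umbra     47
4   Vertex     58
take 2 rows with largest price:
  supplier  price
1   Globex    312
2  Soylent    248
add column price_x4 = t['price'] * 4:
  supplier  price  price_x4
1   Globex    312      1248
2  Soylent    248       992
So sum() = 2240.

2240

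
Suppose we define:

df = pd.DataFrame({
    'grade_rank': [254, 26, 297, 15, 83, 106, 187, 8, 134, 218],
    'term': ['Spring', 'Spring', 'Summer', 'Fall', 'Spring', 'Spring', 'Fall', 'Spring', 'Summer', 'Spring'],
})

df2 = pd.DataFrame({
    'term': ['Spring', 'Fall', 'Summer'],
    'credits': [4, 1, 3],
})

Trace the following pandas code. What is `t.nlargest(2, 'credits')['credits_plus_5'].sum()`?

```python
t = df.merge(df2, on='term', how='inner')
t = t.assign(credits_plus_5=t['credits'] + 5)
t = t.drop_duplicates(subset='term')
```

merge on 'term' (how='inner') → 10 rows:
   grade_rank    term  credits
0         254  Spring        4
1          26  Spring        4
2         297  Summer        3
3          15    Fall        1
4          83  Spring        4
5         106  Spring        4
6         187    Fall        1
7           8  Spring        4
8         134  Summer        3
9         218  Spring        4
add column credits_plus_5 = t['credits'] + 5:
   grade_rank    term  credits  credits_plus_5
0         254  Spring        4               9
1          26  Spring        4               9
2         297  Summer        3               8
3          15    Fall        1               6
4          83  Spring        4               9
5         106  Spring        4               9
6         187    Fall        1               6
7           8  Spring        4               9
8         134  Summer        3               8
9         218  Spring        4               9
drop duplicate term (keep=first):
   grade_rank    term  credits  credits_plus_5
0         254  Spring        4               9
2         297  Summer        3               8
3          15    Fall        1               6
take 2 rows with largest credits:
   grade_rank    term  credits  credits_plus_5
0         254  Spring        4               9
2         297  Summer        3               8
sum of column 'credits_plus_5' → 17

17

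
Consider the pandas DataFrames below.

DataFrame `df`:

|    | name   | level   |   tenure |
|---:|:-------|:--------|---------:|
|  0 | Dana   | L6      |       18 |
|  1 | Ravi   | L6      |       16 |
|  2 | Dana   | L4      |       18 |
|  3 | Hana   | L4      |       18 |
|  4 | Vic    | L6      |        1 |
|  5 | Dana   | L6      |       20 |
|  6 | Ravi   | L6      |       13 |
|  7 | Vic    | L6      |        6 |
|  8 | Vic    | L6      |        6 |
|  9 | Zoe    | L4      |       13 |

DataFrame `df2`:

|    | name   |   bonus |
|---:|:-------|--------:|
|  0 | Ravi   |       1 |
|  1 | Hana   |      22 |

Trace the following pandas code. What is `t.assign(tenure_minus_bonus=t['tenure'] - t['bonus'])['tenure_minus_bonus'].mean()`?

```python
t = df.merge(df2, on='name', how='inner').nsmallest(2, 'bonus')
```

merge on 'name' (how='inner') → 3 rows:
   name level  tenure  bonus
0  Ravi    L6      16      1
1  Hana    L4      18     22
2  Ravi    L6      13      1
take 2 rows with smallest bonus:
   name level  tenure  bonus
0  Ravi    L6      16      1
2  Ravi    L6      13      1
add column tenure_minus_bonus = t['tenure'] - t['bonus']:
   name level  tenure  bonus  tenure_minus_bonus
0  Ravi    L6      16      1                  15
2  Ravi    L6      13      1                  12
Then the mean of column 'tenure_minus_bonus': 13.5

13.5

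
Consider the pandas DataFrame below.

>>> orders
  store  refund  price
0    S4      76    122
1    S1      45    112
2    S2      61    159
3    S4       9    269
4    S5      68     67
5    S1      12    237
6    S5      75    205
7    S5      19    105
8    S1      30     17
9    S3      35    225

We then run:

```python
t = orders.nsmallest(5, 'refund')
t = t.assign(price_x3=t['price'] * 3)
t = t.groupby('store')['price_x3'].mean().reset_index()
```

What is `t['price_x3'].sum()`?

2178.0

take 5 rows with smallest refund:
  store  refund  price
3    S4       9    269
5    S1      12    237
7    S5      19    105
8    S1      30     17
9    S3      35    225
add column price_x3 = t['price'] * 3:
  store  refund  price  price_x3
3    S4       9    269       807
5    S1      12    237       711
7    S5      19    105       315
8    S1      30     17        51
9    S3      35    225       675
group by store, mean of price_x3:
store
S1    381.0
S3    675.0
S4    807.0
S5    315.0
Name: price_x3, dtype: float64
reset_index():
  store  price_x3
0    S1     381.0
1    S3     675.0
2    S4     807.0
3    S5     315.0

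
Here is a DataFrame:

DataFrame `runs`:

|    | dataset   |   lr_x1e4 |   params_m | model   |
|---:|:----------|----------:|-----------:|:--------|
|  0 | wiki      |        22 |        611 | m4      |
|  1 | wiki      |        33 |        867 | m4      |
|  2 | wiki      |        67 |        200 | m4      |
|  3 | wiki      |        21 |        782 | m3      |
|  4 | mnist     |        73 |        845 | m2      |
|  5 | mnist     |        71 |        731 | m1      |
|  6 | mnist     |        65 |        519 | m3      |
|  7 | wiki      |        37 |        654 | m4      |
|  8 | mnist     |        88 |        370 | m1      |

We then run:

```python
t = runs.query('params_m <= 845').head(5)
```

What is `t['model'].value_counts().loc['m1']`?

filter rows where params_m <= 845:
  dataset  lr_x1e4  params_m model
0    wiki       22       611    m4
2    wiki       67       200    m4
3    wiki       21       782    m3
4   mnist       73       845    m2
5   mnist       71       731    m1
6   mnist       65       519    m3
7    wiki       37       654    m4
8   mnist       88       370    m1
take first 5 rows:
  dataset  lr_x1e4  params_m model
0    wiki       22       611    m4
2    wiki       67       200    m4
3    wiki       21       782    m3
4   mnist       73       845    m2
5   mnist       71       731    m1
value_counts of model:
model
m4    2
m3    1
m2    1
m1    1
Name: count, dtype: int64
So loc['m1'] = 1.

1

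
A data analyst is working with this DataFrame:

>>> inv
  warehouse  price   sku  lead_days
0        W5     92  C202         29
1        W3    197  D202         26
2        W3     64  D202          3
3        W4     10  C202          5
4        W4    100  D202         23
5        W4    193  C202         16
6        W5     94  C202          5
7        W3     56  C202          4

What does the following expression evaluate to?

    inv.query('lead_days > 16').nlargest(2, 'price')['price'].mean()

filter rows where lead_days > 16:
  warehouse  price   sku  lead_days
0        W5     92  C202         29
1        W3    197  D202         26
4        W4    100  D202         23
take 2 rows with largest price:
  warehouse  price   sku  lead_days
1        W3    197  D202         26
4        W4    100  D202         23
The mean of column 'price' is 148.5.

148.5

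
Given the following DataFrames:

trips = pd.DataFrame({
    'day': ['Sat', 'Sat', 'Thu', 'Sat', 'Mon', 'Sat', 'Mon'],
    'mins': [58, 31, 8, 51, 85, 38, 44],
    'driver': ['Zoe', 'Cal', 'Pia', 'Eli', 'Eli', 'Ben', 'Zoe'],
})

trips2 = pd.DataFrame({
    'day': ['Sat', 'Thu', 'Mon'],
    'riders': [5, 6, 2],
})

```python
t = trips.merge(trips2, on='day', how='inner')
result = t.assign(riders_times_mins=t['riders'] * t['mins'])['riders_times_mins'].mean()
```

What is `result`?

merge on 'day' (how='inner') → 7 rows:
   day  mins driver  riders
0  Sat    58    Zoe       5
1  Sat    31    Cal       5
2  Thu     8    Pia       6
3  Sat    51    Eli       5
4  Mon    85    Eli       2
5  Sat    38    Ben       5
6  Mon    44    Zoe       2
add column riders_times_mins = t['riders'] * t['mins']:
   day  mins driver  riders  riders_times_mins
0  Sat    58    Zoe       5                290
1  Sat    31    Cal       5                155
2  Thu     8    Pia       6                 48
3  Sat    51    Eli       5                255
4  Mon    85    Eli       2                170
5  Sat    38    Ben       5                190
6  Mon    44    Zoe       2                 88
Reading off the mean of column 'riders_times_mins', we get 170.857142857.

170.857142857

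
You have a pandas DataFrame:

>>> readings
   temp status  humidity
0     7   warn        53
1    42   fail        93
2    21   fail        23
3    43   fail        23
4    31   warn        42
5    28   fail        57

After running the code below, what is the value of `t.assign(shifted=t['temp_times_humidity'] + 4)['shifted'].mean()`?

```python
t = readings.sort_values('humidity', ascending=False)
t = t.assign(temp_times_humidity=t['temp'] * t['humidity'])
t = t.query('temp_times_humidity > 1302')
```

2755.0

sort by humidity descending:
   temp status  humidity
1    42   fail        93
5    28   fail        57
0     7   warn        53
4    31   warn        42
2    21   fail        23
3    43   fail        23
add column temp_times_humidity = t['temp'] * t['humidity']:
   temp status  humidity  temp_times_humidity
1    42   fail        93                 3906
5    28   fail        57                 1596
0     7   warn        53                  371
4    31   warn        42                 1302
2    21   fail        23                  483
3    43   fail        23                  989
filter rows where temp_times_humidity > 1302:
   temp status  humidity  temp_times_humidity
1    42   fail        93                 3906
5    28   fail        57                 1596
add column shifted = t['temp_times_humidity'] + 4:
   temp status  humidity  temp_times_humidity  shifted
1    42   fail        93                 3906     3910
5    28   fail        57                 1596     1600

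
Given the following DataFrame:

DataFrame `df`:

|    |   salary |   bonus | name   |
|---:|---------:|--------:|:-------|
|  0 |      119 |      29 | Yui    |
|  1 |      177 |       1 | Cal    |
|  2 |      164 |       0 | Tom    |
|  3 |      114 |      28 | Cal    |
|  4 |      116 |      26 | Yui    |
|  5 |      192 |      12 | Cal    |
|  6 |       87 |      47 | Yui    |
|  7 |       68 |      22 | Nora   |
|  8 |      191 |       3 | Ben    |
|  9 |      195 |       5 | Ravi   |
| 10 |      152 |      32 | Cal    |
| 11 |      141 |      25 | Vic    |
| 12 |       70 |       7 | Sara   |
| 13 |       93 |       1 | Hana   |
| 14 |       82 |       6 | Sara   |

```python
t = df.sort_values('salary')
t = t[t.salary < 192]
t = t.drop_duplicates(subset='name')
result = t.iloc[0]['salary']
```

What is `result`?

sort by salary:
    salary  bonus  name
7       68     22  Nora
12      70      7  Sara
14      82      6  Sara
6       87     47   Yui
13      93      1  Hana
3      114     28   Cal
4      116     26   Yui
0      119     29   Yui
11     141     25   Vic
10     152     32   Cal
2      164      0   Tom
1      177      1   Cal
8      191      3   Ben
5      192     12   Cal
9      195      5  Ravi
filter rows where salary < 192:
    salary  bonus  name
7       68     22  Nora
12      70      7  Sara
14      82      6  Sara
6       87     47   Yui
13      93      1  Hana
3      114     28   Cal
4      116     26   Yui
0      119     29   Yui
11     141     25   Vic
10     152     32   Cal
2      164      0   Tom
1      177      1   Cal
8      191      3   Ben
drop duplicate name (keep=first):
    salary  bonus  name
7       68     22  Nora
12      70      7  Sara
6       87     47   Yui
13      93      1  Hana
3      114     28   Cal
11     141     25   Vic
2      164      0   Tom
8      191      3   Ben

68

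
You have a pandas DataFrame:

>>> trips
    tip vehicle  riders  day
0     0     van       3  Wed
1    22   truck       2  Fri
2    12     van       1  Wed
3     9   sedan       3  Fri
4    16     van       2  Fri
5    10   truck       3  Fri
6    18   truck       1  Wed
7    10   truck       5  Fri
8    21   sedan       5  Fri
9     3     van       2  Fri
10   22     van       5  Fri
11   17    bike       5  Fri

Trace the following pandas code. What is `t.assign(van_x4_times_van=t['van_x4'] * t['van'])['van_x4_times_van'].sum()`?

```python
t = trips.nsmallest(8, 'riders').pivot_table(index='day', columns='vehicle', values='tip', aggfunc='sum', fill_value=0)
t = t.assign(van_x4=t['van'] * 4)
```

2020

take 8 rows with smallest riders:
   tip vehicle  riders  day
2   12     van       1  Wed
6   18   truck       1  Wed
1   22   truck       2  Fri
4   16     van       2  Fri
9    3     van       2  Fri
0    0     van       3  Wed
3    9   sedan       3  Fri
5   10   truck       3  Fri
pivot: rows=day, cols=vehicle, sum(tip):
vehicle  sedan  truck  van
day                       
Fri          9     32   19
Wed          0     18   12
add column van_x4 = t['van'] * 4:
vehicle  sedan  truck  van  van_x4
day                               
Fri          9     32   19      76
Wed          0     18   12      48
add column van_x4_times_van = t['van_x4'] * t['van']:
vehicle  sedan  truck  van  van_x4  van_x4_times_van
day                                                 
Fri          9     32   19      76              1444
Wed          0     18   12      48               576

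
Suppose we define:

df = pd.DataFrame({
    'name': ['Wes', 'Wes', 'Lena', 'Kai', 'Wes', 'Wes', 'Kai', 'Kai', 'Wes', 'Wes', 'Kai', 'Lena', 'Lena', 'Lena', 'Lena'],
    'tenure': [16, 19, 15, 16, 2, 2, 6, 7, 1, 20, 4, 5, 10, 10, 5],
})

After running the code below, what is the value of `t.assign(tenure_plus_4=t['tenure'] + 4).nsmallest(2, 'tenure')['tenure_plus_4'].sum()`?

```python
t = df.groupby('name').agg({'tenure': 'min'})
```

13

group by name, min of tenure:
      tenure
name        
Kai        4
Lena       5
Wes        1
add column tenure_plus_4 = t['tenure'] + 4:
      tenure  tenure_plus_4
name                       
Kai        4              8
Lena       5              9
Wes        1              5
take 2 rows with smallest tenure:
      tenure  tenure_plus_4
name                       
Wes        1              5
Kai        4              8
Reading off the sum of column 'tenure_plus_4', we get 13.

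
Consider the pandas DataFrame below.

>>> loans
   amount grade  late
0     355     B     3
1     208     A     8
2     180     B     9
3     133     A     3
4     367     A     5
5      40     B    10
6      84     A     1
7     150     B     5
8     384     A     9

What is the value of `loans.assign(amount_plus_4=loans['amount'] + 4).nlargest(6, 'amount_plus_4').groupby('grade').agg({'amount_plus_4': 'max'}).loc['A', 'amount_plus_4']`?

add column amount_plus_4 = loans['amount'] + 4:
   amount grade  late  amount_plus_4
0     355     B     3            359
1     208     A     8            212
2     180     B     9            184
3     133     A     3            137
4     367     A     5            371
5      40     B    10             44
6      84     A     1             88
7     150     B     5            154
8     384     A     9            388
take 6 rows with largest amount_plus_4:
   amount grade  late  amount_plus_4
8     384     A     9            388
4     367     A     5            371
0     355     B     3            359
1     208     A     8            212
2     180     B     9            184
7     150     B     5            154
group by grade, max of amount_plus_4:
       amount_plus_4
grade               
A                388
B                359
Taking the value at row 'A', column 'amount_plus_4' gives 388.

388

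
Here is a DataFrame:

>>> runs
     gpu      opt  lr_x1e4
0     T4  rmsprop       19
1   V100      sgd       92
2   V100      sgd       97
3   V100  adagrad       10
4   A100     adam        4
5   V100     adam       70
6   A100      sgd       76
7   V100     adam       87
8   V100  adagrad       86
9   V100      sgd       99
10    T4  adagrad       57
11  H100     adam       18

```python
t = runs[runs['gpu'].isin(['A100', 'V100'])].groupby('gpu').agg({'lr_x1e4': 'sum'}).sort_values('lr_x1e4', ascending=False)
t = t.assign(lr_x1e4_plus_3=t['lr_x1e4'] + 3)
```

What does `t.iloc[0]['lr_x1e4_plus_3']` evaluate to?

filter rows where gpu in ['A100', 'V100']:
    gpu      opt  lr_x1e4
1  V100      sgd       92
2  V100      sgd       97
3  V100  adagrad       10
4  A100     adam        4
5  V100     adam       70
6  A100      sgd       76
7  V100     adam       87
8  V100  adagrad       86
9  V100      sgd       99
group by gpu, sum of lr_x1e4:
      lr_x1e4
gpu          
A100       80
V100      541
sort by lr_x1e4 descending:
      lr_x1e4
gpu          
V100      541
A100       80
add column lr_x1e4_plus_3 = t['lr_x1e4'] + 3:
      lr_x1e4  lr_x1e4_plus_3
gpu                          
V100      541             544
A100       80              83
Finally, value at position 0, column 'lr_x1e4_plus_3' = 544.

544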